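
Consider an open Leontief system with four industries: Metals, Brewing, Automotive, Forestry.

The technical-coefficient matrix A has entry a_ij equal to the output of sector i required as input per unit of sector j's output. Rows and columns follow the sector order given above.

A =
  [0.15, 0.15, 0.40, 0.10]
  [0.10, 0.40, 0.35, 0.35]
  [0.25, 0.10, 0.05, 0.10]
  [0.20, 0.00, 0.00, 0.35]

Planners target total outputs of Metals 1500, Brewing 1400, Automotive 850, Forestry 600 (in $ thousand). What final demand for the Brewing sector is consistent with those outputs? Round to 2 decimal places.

d_2 = 182.50

I − A =
  [   0.85    -0.15    -0.40    -0.10]
  [  -0.10     0.60    -0.35    -0.35]
  [  -0.25    -0.10     0.95    -0.10]
  [  -0.20     0.00     0.00     0.65]
d = (I − A) x:
  d_1 = (+0.85)·1500 + (-0.15)·1400 + (-0.40)·850 + (-0.10)·600 = 665.00
  d_2 = (-0.10)·1500 + (+0.60)·1400 + (-0.35)·850 + (-0.35)·600 = 182.50
  d_3 = (-0.25)·1500 + (-0.10)·1400 + (+0.95)·850 + (-0.10)·600 = 232.50
  d_4 = (-0.20)·1500 + (+0.00)·1400 + (+0.00)·850 + (+0.65)·600 = 90.00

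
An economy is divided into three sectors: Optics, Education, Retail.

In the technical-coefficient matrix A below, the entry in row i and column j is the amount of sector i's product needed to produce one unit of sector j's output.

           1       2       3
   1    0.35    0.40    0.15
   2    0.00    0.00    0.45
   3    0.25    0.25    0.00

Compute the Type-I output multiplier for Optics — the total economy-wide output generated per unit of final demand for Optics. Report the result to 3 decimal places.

m_1 = 2.528

I − A =
  [   0.65    -0.40    -0.15]
  [   0.00     1.00    -0.45]
  [  -0.25    -0.25     1.00]
Cofactors of I−A, C_ij = (−1)^(i+j)·(minor ij) (rows/columns in the sector order above):
  C_11 = (1.00)(1.00) − (-0.45)(-0.25) = 0.8875
  C_12 = −[(0.00)(1.00) − (-0.45)(-0.25)] = 0.1125
  C_13 = (0.00)(-0.25) − (1.00)(-0.25) = 0.2500
  C_21 = −[(-0.40)(1.00) − (-0.15)(-0.25)] = 0.4375
  C_22 = (0.65)(1.00) − (-0.15)(-0.25) = 0.6125
  C_23 = −[(0.65)(-0.25) − (-0.40)(-0.25)] = 0.2625
  C_31 = (-0.40)(-0.45) − (-0.15)(1.00) = 0.3300
  C_32 = −[(0.65)(-0.45) − (-0.15)(0.00)] = 0.2925
  C_33 = (0.65)(1.00) − (-0.40)(0.00) = 0.6500
det(I−A) = Σ_j (I−A)_1j·C_1j = (0.65)(0.8875) + (-0.40)(0.1125) + (-0.15)(0.2500) = 0.494375
adj(I−A) = Cᵀ =
  [ 0.8875   0.4375   0.3300]
  [ 0.1125   0.6125   0.2925]
  [ 0.2500   0.2625   0.6500]
(I − A)⁻¹ = adj(I−A) / det(I−A) ≈
  [   1.7952     0.8850     0.6675]
  [   0.2276     1.2389     0.5917]
  [   0.5057     0.5310     1.3148]
The output multiplier for sector j is the column-j sum of the Leontief inverse (I − A)⁻¹ = adj(I−A) / det(I−A).
Column 1 of adj(I−A): (0.8875, 0.1125, 0.2500); det(I−A) = 0.494375.
m_1 = (0.8875 + 0.1125 + 0.2500) / 0.494375 = 1.25 / 0.494375 ≈ 2.528.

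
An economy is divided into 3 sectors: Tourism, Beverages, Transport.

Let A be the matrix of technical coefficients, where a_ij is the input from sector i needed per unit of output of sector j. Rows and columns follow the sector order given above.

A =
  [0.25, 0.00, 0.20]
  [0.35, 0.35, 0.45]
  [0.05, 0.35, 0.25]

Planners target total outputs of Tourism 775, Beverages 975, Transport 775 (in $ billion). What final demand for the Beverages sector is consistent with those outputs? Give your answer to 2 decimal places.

d_2 = 13.75

I − A =
  [   0.75     0.00    -0.20]
  [  -0.35     0.65    -0.45]
  [  -0.05    -0.35     0.75]
d = (I − A) x:
  d_1 = (+0.75)·775 + (+0.00)·975 + (-0.20)·775 = 426.25
  d_2 = (-0.35)·775 + (+0.65)·975 + (-0.45)·775 = 13.75
  d_3 = (-0.05)·775 + (-0.35)·975 + (+0.75)·775 = 201.25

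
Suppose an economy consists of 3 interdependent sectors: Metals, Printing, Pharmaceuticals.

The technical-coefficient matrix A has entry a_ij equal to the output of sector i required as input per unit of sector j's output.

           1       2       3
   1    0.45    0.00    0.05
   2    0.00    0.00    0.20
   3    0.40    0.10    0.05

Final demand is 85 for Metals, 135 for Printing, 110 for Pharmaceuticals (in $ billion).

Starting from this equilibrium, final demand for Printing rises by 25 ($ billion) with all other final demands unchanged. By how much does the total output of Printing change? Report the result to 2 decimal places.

I − A =
  [   0.55     0.00    -0.05]
  [   0.00     1.00    -0.20]
  [  -0.40    -0.10     0.95]
Cofactors of I−A, C_ij = (−1)^(i+j)·(minor ij) (rows/columns in the sector order above):
  C_11 = (1.00)(0.95) − (-0.20)(-0.10) = 0.9300
  C_12 = −[(0.00)(0.95) − (-0.20)(-0.40)] = 0.0800
  C_13 = (0.00)(-0.10) − (1.00)(-0.40) = 0.4000
  C_21 = −[(0.00)(0.95) − (-0.05)(-0.10)] = 0.0050
  C_22 = (0.55)(0.95) − (-0.05)(-0.40) = 0.5025
  C_23 = −[(0.55)(-0.10) − (0.00)(-0.40)] = 0.0550
  C_31 = (0.00)(-0.20) − (-0.05)(1.00) = 0.0500
  C_32 = −[(0.55)(-0.20) − (-0.05)(0.00)] = 0.1100
  C_33 = (0.55)(1.00) − (0.00)(0.00) = 0.5500
det(I−A) = Σ_j (I−A)_1j·C_1j = (0.55)(0.9300) + (0.00)(0.0800) + (-0.05)(0.4000) = 0.4915
adj(I−A) = Cᵀ =
  [ 0.9300   0.0050   0.0500]
  [ 0.0800   0.5025   0.1100]
  [ 0.4000   0.0550   0.5500]
(I − A)⁻¹ = adj(I−A) / det(I−A) ≈
  [   1.8922     0.0102     0.1017]
  [   0.1628     1.0224     0.2238]
  [   0.8138     0.1119     1.1190]
Δx = (I − A)⁻¹ Δd with Δd having +25 in the Printing component and 0 elsewhere.
So Δx_2 = L_22 · (+25), where L_22 = adj(I−A)_22 / det(I−A) = 0.5025 / 0.4915.
Δx_2 = 0.5025 × (+25) / 0.4915 = 12.5625 / 0.4915 ≈ 25.56.

Δx_2 = 25.56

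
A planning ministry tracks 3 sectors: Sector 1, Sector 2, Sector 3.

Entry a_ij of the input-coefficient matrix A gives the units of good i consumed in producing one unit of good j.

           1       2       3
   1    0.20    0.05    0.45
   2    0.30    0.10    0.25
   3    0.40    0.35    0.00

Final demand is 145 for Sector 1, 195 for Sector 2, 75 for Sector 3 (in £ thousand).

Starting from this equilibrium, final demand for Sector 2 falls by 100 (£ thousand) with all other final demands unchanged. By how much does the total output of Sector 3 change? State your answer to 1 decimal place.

I − A =
  [   0.80    -0.05    -0.45]
  [  -0.30     0.90    -0.25]
  [  -0.40    -0.35     1.00]
Cofactors of I−A, C_ij = (−1)^(i+j)·(minor ij) (rows/columns in the sector order above):
  C_11 = (0.90)(1.00) − (-0.25)(-0.35) = 0.8125
  C_12 = −[(-0.30)(1.00) − (-0.25)(-0.40)] = 0.4000
  C_13 = (-0.30)(-0.35) − (0.90)(-0.40) = 0.4650
  C_21 = −[(-0.05)(1.00) − (-0.45)(-0.35)] = 0.2075
  C_22 = (0.80)(1.00) − (-0.45)(-0.40) = 0.6200
  C_23 = −[(0.80)(-0.35) − (-0.05)(-0.40)] = 0.3000
  C_31 = (-0.05)(-0.25) − (-0.45)(0.90) = 0.4175
  C_32 = −[(0.80)(-0.25) − (-0.45)(-0.30)] = 0.3350
  C_33 = (0.80)(0.90) − (-0.05)(-0.30) = 0.7050
det(I−A) = Σ_j (I−A)_1j·C_1j = (0.80)(0.8125) + (-0.05)(0.4000) + (-0.45)(0.4650) = 0.42075
adj(I−A) = Cᵀ =
  [ 0.8125   0.2075   0.4175]
  [ 0.4000   0.6200   0.3350]
  [ 0.4650   0.3000   0.7050]
(I − A)⁻¹ = adj(I−A) / det(I−A) ≈
  [   1.9311     0.4932     0.9923]
  [   0.9507     1.4736     0.7962]
  [   1.1052     0.7130     1.6756]
Δx = (I − A)⁻¹ Δd with Δd having -100 in the Sector 2 component and 0 elsewhere.
So Δx_3 = L_32 · (-100), where L_32 = adj(I−A)_32 / det(I−A) = 0.3000 / 0.42075.
Δx_3 = 0.3000 × (-100) / 0.42075 = -30.00 / 0.42075 ≈ -71.3.

Δx_3 = -71.3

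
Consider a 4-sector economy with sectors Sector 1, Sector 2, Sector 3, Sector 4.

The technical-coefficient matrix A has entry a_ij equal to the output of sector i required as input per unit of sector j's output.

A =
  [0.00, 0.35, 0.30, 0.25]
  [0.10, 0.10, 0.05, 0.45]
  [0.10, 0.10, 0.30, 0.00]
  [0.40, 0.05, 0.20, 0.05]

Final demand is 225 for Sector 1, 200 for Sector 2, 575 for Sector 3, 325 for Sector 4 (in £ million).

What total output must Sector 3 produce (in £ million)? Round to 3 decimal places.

I − A =
  [   1.00    -0.35    -0.30    -0.25]
  [  -0.10     0.90    -0.05    -0.45]
  [  -0.10    -0.10     0.70     0.00]
  [  -0.40    -0.05    -0.20     0.95]
Compute the cofactors C_ij = (−1)^(i+j)·(3×3 minor ij) of I−A; the adjugate is their transpose:
adj(I−A) = Cᵀ =
  [ 0.56900   0.27500   0.34350   0.28000]
  [ 0.20625   0.56150   0.22000   0.32025]
  [ 0.11075   0.11950   0.64500   0.08575]
  [ 0.27375   0.17050   0.29200   0.56875]
det(I−A) = Σ_j (I−A)_1j·C_1j = (1.00)(0.56900) + (-0.35)(0.20625) + (-0.30)(0.11075) + (-0.25)(0.27375) = 0.39515
(I − A)⁻¹ = adj(I−A) / det(I−A) ≈
  [   1.4400     0.6959     0.8693     0.7086]
  [   0.5220     1.4210     0.5568     0.8105]
  [   0.2803     0.3024     1.6323     0.2170]
  [   0.6928     0.4315     0.7390     1.4393]
x = (I − A)⁻¹ d = adj(I−A)·d / det(I−A), with det(I−A) = 0.39515:
  x_1 = (0.56900·225 + 0.27500·200 + 0.34350·575 + 0.28000·325) / 0.39515 = 471.5375 / 0.39515 ≈ 1193.313
  x_2 = (0.20625·225 + 0.56150·200 + 0.22000·575 + 0.32025·325) / 0.39515 = 389.2875 / 0.39515 ≈ 985.164
  x_3 = (0.11075·225 + 0.11950·200 + 0.64500·575 + 0.08575·325) / 0.39515 = 447.5625 / 0.39515 ≈ 1132.640
  x_4 = (0.27375·225 + 0.17050·200 + 0.29200·575 + 0.56875·325) / 0.39515 = 448.4375 / 0.39515 ≈ 1134.854

x_3 = 1132.640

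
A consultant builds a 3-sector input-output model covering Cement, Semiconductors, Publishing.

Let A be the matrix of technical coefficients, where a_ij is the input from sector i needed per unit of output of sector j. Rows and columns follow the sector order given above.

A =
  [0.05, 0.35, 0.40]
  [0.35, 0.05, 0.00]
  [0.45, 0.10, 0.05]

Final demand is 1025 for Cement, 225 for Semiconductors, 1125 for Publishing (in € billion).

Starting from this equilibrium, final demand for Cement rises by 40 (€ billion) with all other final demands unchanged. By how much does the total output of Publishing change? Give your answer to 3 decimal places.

Δx_3 = 33.273

I − A =
  [   0.95    -0.35    -0.40]
  [  -0.35     0.95     0.00]
  [  -0.45    -0.10     0.95]
Cofactors of I−A, C_ij = (−1)^(i+j)·(minor ij) (rows/columns in the sector order above):
  C_11 = (0.95)(0.95) − (0.00)(-0.10) = 0.9025
  C_12 = −[(-0.35)(0.95) − (0.00)(-0.45)] = 0.3325
  C_13 = (-0.35)(-0.10) − (0.95)(-0.45) = 0.4625
  C_21 = −[(-0.35)(0.95) − (-0.40)(-0.10)] = 0.3725
  C_22 = (0.95)(0.95) − (-0.40)(-0.45) = 0.7225
  C_23 = −[(0.95)(-0.10) − (-0.35)(-0.45)] = 0.2525
  C_31 = (-0.35)(0.00) − (-0.40)(0.95) = 0.3800
  C_32 = −[(0.95)(0.00) − (-0.40)(-0.35)] = 0.1400
  C_33 = (0.95)(0.95) − (-0.35)(-0.35) = 0.7800
det(I−A) = Σ_j (I−A)_1j·C_1j = (0.95)(0.9025) + (-0.35)(0.3325) + (-0.40)(0.4625) = 0.5560
adj(I−A) = Cᵀ =
  [ 0.9025   0.3725   0.3800]
  [ 0.3325   0.7225   0.1400]
  [ 0.4625   0.2525   0.7800]
(I − A)⁻¹ = adj(I−A) / det(I−A) ≈
  [   1.6232     0.6700     0.6835]
  [   0.5980     1.2995     0.2518]
  [   0.8318     0.4541     1.4029]
Δx = (I − A)⁻¹ Δd with Δd having +40 in the Cement component and 0 elsewhere.
So Δx_3 = L_31 · (+40), where L_31 = adj(I−A)_31 / det(I−A) = 0.4625 / 0.5560.
Δx_3 = 0.4625 × (+40) / 0.5560 = 18.50 / 0.5560 ≈ 33.273.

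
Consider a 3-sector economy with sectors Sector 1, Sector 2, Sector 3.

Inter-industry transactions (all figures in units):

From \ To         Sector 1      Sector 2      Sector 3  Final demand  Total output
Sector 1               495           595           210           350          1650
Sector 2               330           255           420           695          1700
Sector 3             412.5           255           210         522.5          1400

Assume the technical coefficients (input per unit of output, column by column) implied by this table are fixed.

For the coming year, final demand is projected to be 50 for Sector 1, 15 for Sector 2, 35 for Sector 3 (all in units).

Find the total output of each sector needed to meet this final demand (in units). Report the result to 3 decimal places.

x_1 = 132.943, x_2 = 82.393, x_3 = 94.817

Technical coefficients a_ij = z_ij / X_j:
  a_11 = 495/1650 = 0.30, a_21 = 330/1650 = 0.20, a_31 = 412.5/1650 = 0.25
  a_12 = 595/1700 = 0.35, a_22 = 255/1700 = 0.15, a_32 = 255/1700 = 0.15
  a_13 = 210/1400 = 0.15, a_23 = 420/1400 = 0.30, a_33 = 210/1400 = 0.15
I − A =
  [   0.70    -0.35    -0.15]
  [  -0.20     0.85    -0.30]
  [  -0.25    -0.15     0.85]
Cofactors of I−A, C_ij = (−1)^(i+j)·(minor ij) (rows/columns in the sector order above):
  C_11 = (0.85)(0.85) − (-0.30)(-0.15) = 0.6775
  C_12 = −[(-0.20)(0.85) − (-0.30)(-0.25)] = 0.2450
  C_13 = (-0.20)(-0.15) − (0.85)(-0.25) = 0.2425
  C_21 = −[(-0.35)(0.85) − (-0.15)(-0.15)] = 0.3200
  C_22 = (0.70)(0.85) − (-0.15)(-0.25) = 0.5575
  C_23 = −[(0.70)(-0.15) − (-0.35)(-0.25)] = 0.1925
  C_31 = (-0.35)(-0.30) − (-0.15)(0.85) = 0.2325
  C_32 = −[(0.70)(-0.30) − (-0.15)(-0.20)] = 0.2400
  C_33 = (0.70)(0.85) − (-0.35)(-0.20) = 0.5250
det(I−A) = Σ_j (I−A)_1j·C_1j = (0.70)(0.6775) + (-0.35)(0.2450) + (-0.15)(0.2425) = 0.352125
adj(I−A) = Cᵀ =
  [ 0.6775   0.3200   0.2325]
  [ 0.2450   0.5575   0.2400]
  [ 0.2425   0.1925   0.5250]
(I − A)⁻¹ = adj(I−A) / det(I−A) ≈
  [   1.9240     0.9088     0.6603]
  [   0.6958     1.5832     0.6816]
  [   0.6887     0.5467     1.4909]
x = (I − A)⁻¹ d = adj(I−A)·d / det(I−A), with det(I−A) = 0.352125:
  x_1 = (0.6775·50 + 0.3200·15 + 0.2325·35) / 0.352125 = 46.8125 / 0.352125 ≈ 132.943
  x_2 = (0.2450·50 + 0.5575·15 + 0.2400·35) / 0.352125 = 29.0125 / 0.352125 ≈ 82.393
  x_3 = (0.2425·50 + 0.1925·15 + 0.5250·35) / 0.352125 = 33.3875 / 0.352125 ≈ 94.817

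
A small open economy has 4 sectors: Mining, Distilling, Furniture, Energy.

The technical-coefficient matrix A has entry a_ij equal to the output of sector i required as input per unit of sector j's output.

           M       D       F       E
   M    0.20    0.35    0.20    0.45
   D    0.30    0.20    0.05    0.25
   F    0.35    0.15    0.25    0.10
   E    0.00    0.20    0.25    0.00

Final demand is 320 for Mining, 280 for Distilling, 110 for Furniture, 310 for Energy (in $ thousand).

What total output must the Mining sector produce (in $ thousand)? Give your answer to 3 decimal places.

x_M = 1984.254

I − A =
  [   0.80    -0.35    -0.20    -0.45]
  [  -0.30     0.80    -0.05    -0.25]
  [  -0.35    -0.15     0.75    -0.10]
  [   0.00    -0.20    -0.25     1.00]
Compute the cofactors C_ij = (−1)^(i+j)·(3×3 minor ij) of I−A; the adjugate is their transpose:
adj(I−A) = Cᵀ =
  [ 0.524625   0.372125   0.283875   0.357500]
  [ 0.256875   0.470625   0.183750   0.251625]
  [ 0.313500   0.290000   0.468000   0.260375]
  [ 0.129750   0.166625   0.153750   0.324125]
det(I−A) = Σ_j (I−A)_1j·C_1j = (0.80)(0.524625) + (-0.35)(0.256875) + (-0.20)(0.313500) + (-0.45)(0.129750) = 0.20870625
(I − A)⁻¹ = adj(I−A) / det(I−A) ≈
  [   2.5137     1.7830     1.3602     1.7129]
  [   1.2308     2.2550     0.8804     1.2056]
  [   1.5021     1.3895     2.2424     1.2476]
  [   0.6217     0.7984     0.7367     1.5530]
x = (I − A)⁻¹ d = adj(I−A)·d / det(I−A), with det(I−A) = 0.20870625:
  x_M = (0.524625·320 + 0.372125·280 + 0.283875·110 + 0.357500·310) / 0.20870625 = 414.12625 / 0.20870625 ≈ 1984.254
  x_D = (0.256875·320 + 0.470625·280 + 0.183750·110 + 0.251625·310) / 0.20870625 = 312.19125 / 0.20870625 ≈ 1495.840
  x_F = (0.313500·320 + 0.290000·280 + 0.468000·110 + 0.260375·310) / 0.20870625 = 313.71625 / 0.20870625 ≈ 1503.147
  x_E = (0.129750·320 + 0.166625·280 + 0.153750·110 + 0.324125·310) / 0.20870625 = 205.56625 / 0.20870625 ≈ 984.955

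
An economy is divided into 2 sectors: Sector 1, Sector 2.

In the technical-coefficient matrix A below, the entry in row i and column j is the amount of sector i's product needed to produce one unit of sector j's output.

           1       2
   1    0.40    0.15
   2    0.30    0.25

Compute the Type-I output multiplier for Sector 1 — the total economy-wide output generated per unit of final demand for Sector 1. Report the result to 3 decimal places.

m_1 = 2.593

I − A =
  [   0.60    -0.15]
  [  -0.30     0.75]
det(I−A) = (0.60)(0.75) − (-0.15)(-0.30) = 0.4050
adj(I−A) = [[0.75, 0.15], [0.30, 0.60]]
(I − A)⁻¹ = adj(I−A) / det(I−A) ≈
  [   1.8519     0.3704]
  [   0.7407     1.4815]
The output multiplier for sector j is the column-j sum of the Leontief inverse (I − A)⁻¹ = adj(I−A) / det(I−A).
Column 1 of adj(I−A): (0.75, 0.30); det(I−A) = 0.4050.
m_1 = (0.75 + 0.30) / 0.4050 = 1.05 / 0.4050 ≈ 2.593.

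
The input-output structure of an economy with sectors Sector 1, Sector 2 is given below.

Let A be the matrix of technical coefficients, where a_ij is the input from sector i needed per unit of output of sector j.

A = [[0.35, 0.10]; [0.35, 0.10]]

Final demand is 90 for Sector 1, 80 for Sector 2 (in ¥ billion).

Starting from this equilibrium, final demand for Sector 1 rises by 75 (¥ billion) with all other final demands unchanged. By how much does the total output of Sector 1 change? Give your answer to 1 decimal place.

I − A =
  [   0.65    -0.10]
  [  -0.35     0.90]
det(I−A) = (0.65)(0.90) − (-0.10)(-0.35) = 0.5500
adj(I−A) = [[0.90, 0.10], [0.35, 0.65]]
(I − A)⁻¹ = adj(I−A) / det(I−A) ≈
  [   1.6364     0.1818]
  [   0.6364     1.1818]
Δx = (I − A)⁻¹ Δd with Δd having +75 in the Sector 1 component and 0 elsewhere.
So Δx_1 = L_11 · (+75), where L_11 = adj(I−A)_11 / det(I−A) = 0.90 / 0.5500.
Δx_1 = 0.90 × (+75) / 0.5500 = 67.50 / 0.5500 ≈ 122.7.

Δx_1 = 122.7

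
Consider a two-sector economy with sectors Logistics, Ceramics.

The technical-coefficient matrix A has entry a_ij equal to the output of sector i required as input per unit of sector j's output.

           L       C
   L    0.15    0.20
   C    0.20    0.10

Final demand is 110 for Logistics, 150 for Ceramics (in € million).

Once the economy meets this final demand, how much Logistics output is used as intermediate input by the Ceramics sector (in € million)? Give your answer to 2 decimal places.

z_LC = 41.24

I − A =
  [   0.85    -0.20]
  [  -0.20     0.90]
det(I−A) = (0.85)(0.90) − (-0.20)(-0.20) = 0.7250
adj(I−A) = [[0.90, 0.20], [0.20, 0.85]]
(I − A)⁻¹ = adj(I−A) / det(I−A) ≈
  [   1.2414     0.2759]
  [   0.2759     1.1724]
First solve x = (I − A)⁻¹ d = adj(I−A)·d / det(I−A); in particular x_C = (0.20·110 + 0.85·150) / 0.7250 = 149.50 / 0.7250 ≈ 206.2069.
Intermediate flow from L to C: z_LC = a_LC · x_C = 0.20 × 149.50 / 0.7250 = 29.90 / 0.7250 ≈ 41.24.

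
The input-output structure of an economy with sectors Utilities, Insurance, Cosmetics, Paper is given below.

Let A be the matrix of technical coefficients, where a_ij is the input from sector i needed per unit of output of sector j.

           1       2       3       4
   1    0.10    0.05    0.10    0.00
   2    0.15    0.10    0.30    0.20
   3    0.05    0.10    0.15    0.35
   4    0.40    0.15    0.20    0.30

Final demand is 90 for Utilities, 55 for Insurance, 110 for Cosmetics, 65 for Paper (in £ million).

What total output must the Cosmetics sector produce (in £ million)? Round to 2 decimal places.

x_3 = 298.82

I − A =
  [   0.90    -0.05    -0.10     0.00]
  [  -0.15     0.90    -0.30    -0.20]
  [  -0.05    -0.10     0.85    -0.35]
  [  -0.40    -0.15    -0.20     0.70]
Compute the cofactors C_ij = (−1)^(i+j)·(3×3 minor ij) of I−A; the adjugate is their transpose:
adj(I−A) = Cᵀ =
  [ 0.406250   0.038500   0.072500   0.047250]
  [ 0.201250   0.455000   0.243500   0.251750]
  [ 0.182375   0.119000   0.530750   0.299375]
  [ 0.327375   0.153500   0.245250   0.648375]
det(I−A) = Σ_j (I−A)_1j·C_1j = (0.90)(0.406250) + (-0.05)(0.201250) + (-0.10)(0.182375) + (0.00)(0.327375) = 0.337325
(I − A)⁻¹ = adj(I−A) / det(I−A) ≈
  [   1.2043     0.1141     0.2149     0.1401]
  [   0.5966     1.3488     0.7219     0.7463]
  [   0.5407     0.3528     1.5734     0.8875]
  [   0.9705     0.4551     0.7270     1.9221]
x = (I − A)⁻¹ d = adj(I−A)·d / det(I−A), with det(I−A) = 0.337325:
  x_1 = (0.406250·90 + 0.038500·55 + 0.072500·110 + 0.047250·65) / 0.337325 = 49.72625 / 0.337325 ≈ 147.41
  x_2 = (0.201250·90 + 0.455000·55 + 0.243500·110 + 0.251750·65) / 0.337325 = 86.28625 / 0.337325 ≈ 255.80
  x_3 = (0.182375·90 + 0.119000·55 + 0.530750·110 + 0.299375·65) / 0.337325 = 100.800625 / 0.337325 ≈ 298.82
  x_4 = (0.327375·90 + 0.153500·55 + 0.245250·110 + 0.648375·65) / 0.337325 = 107.028125 / 0.337325 ≈ 317.28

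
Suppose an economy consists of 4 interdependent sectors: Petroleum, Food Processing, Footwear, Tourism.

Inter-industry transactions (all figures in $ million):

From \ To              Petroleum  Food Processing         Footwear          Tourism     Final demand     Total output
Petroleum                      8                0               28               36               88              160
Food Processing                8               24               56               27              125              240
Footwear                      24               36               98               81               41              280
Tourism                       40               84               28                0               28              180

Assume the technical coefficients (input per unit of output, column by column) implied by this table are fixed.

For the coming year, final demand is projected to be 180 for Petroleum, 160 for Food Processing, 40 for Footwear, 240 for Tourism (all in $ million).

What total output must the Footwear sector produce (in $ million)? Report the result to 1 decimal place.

Technical coefficients a_ij = z_ij / X_j:
  a_11 = 8/160 = 0.05, a_21 = 8/160 = 0.05, a_31 = 24/160 = 0.15, a_41 = 40/160 = 0.25
  a_12 = 0/240 = 0.00, a_22 = 24/240 = 0.10, a_32 = 36/240 = 0.15, a_42 = 84/240 = 0.35
  a_13 = 28/280 = 0.10, a_23 = 56/280 = 0.20, a_33 = 98/280 = 0.35, a_43 = 28/280 = 0.10
  a_14 = 36/180 = 0.20, a_24 = 27/180 = 0.15, a_34 = 81/180 = 0.45, a_44 = 0/180 = 0.00
I − A =
  [   0.95     0.00    -0.10    -0.20]
  [  -0.05     0.90    -0.20    -0.15]
  [  -0.15    -0.15     0.65    -0.45]
  [  -0.25    -0.35    -0.10     1.00]
Compute the cofactors C_ij = (−1)^(i+j)·(3×3 minor ij) of I−A; the adjugate is their transpose:
adj(I−A) = Cᵀ =
  [ 0.446625   0.079250   0.116750   0.153750]
  [ 0.109375   0.513000   0.204000   0.190625]
  [ 0.249375   0.295125   0.756625   0.434625]
  [ 0.174875   0.228875   0.176250   0.513000]
det(I−A) = Σ_j (I−A)_1j·C_1j = (0.95)(0.446625) + (0.00)(0.109375) + (-0.10)(0.249375) + (-0.20)(0.174875) = 0.36438125
(I − A)⁻¹ = adj(I−A) / det(I−A) ≈
  [   1.2257     0.2175     0.3204     0.4219]
  [   0.3002     1.4079     0.5599     0.5231]
  [   0.6844     0.8099     2.0765     1.1928]
  [   0.4799     0.6281     0.4837     1.4079]
x = (I − A)⁻¹ d = adj(I−A)·d / det(I−A), with det(I−A) = 0.36438125:
  x_1 = (0.446625·180 + 0.079250·160 + 0.116750·40 + 0.153750·240) / 0.36438125 = 134.6425 / 0.36438125 ≈ 369.5
  x_2 = (0.109375·180 + 0.513000·160 + 0.204000·40 + 0.190625·240) / 0.36438125 = 155.6775 / 0.36438125 ≈ 427.2
  x_3 = (0.249375·180 + 0.295125·160 + 0.756625·40 + 0.434625·240) / 0.36438125 = 226.6825 / 0.36438125 ≈ 622.1
  x_4 = (0.174875·180 + 0.228875·160 + 0.176250·40 + 0.513000·240) / 0.36438125 = 198.2675 / 0.36438125 ≈ 544.1

x_3 = 622.1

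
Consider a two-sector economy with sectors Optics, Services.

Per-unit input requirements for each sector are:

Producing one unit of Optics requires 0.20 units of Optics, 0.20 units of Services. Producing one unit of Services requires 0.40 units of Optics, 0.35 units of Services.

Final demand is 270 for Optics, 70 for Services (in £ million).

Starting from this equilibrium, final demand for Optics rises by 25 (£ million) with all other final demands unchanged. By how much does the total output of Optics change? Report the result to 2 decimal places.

I − A =
  [   0.80    -0.40]
  [  -0.20     0.65]
det(I−A) = (0.80)(0.65) − (-0.40)(-0.20) = 0.4400
adj(I−A) = [[0.65, 0.40], [0.20, 0.80]]
(I − A)⁻¹ = adj(I−A) / det(I−A) ≈
  [   1.4773     0.9091]
  [   0.4545     1.8182]
Δx = (I − A)⁻¹ Δd with Δd having +25 in the Optics component and 0 elsewhere.
So Δx_O = L_OO · (+25), where L_OO = adj(I−A)_OO / det(I−A) = 0.65 / 0.4400.
Δx_O = 0.65 × (+25) / 0.4400 = 16.25 / 0.4400 ≈ 36.93.

Δx_O = 36.93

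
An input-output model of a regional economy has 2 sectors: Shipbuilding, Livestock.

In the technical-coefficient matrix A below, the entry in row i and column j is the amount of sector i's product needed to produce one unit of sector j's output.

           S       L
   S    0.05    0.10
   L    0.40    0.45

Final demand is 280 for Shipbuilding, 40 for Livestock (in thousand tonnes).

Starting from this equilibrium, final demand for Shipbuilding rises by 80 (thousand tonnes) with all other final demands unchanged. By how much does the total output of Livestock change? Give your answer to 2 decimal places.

I − A =
  [   0.95    -0.10]
  [  -0.40     0.55]
det(I−A) = (0.95)(0.55) − (-0.10)(-0.40) = 0.4825
adj(I−A) = [[0.55, 0.10], [0.40, 0.95]]
(I − A)⁻¹ = adj(I−A) / det(I−A) ≈
  [   1.1399     0.2073]
  [   0.8290     1.9689]
Δx = (I − A)⁻¹ Δd with Δd having +80 in the Shipbuilding component and 0 elsewhere.
So Δx_L = L_LS · (+80), where L_LS = adj(I−A)_LS / det(I−A) = 0.40 / 0.4825.
Δx_L = 0.40 × (+80) / 0.4825 = 32.00 / 0.4825 ≈ 66.32.

Δx_L = 66.32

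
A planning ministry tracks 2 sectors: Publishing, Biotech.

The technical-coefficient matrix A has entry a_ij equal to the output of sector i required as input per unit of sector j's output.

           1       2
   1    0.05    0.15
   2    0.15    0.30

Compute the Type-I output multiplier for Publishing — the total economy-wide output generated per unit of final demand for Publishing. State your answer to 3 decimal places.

I − A =
  [   0.95    -0.15]
  [  -0.15     0.70]
det(I−A) = (0.95)(0.70) − (-0.15)(-0.15) = 0.6425
adj(I−A) = [[0.70, 0.15], [0.15, 0.95]]
(I − A)⁻¹ = adj(I−A) / det(I−A) ≈
  [   1.0895     0.2335]
  [   0.2335     1.4786]
The output multiplier for sector j is the column-j sum of the Leontief inverse (I − A)⁻¹ = adj(I−A) / det(I−A).
Column 1 of adj(I−A): (0.70, 0.15); det(I−A) = 0.6425.
m_1 = (0.70 + 0.15) / 0.6425 = 0.85 / 0.6425 ≈ 1.323.

m_1 = 1.323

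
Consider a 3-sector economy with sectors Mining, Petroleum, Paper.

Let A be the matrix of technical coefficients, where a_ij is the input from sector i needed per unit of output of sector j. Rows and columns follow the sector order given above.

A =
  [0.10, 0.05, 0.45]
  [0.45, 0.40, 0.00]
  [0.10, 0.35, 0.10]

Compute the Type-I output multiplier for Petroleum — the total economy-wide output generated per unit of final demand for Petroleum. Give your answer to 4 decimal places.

I − A =
  [   0.90    -0.05    -0.45]
  [  -0.45     0.60     0.00]
  [  -0.10    -0.35     0.90]
Cofactors of I−A, C_ij = (−1)^(i+j)·(minor ij) (rows/columns in the sector order above):
  C_11 = (0.60)(0.90) − (0.00)(-0.35) = 0.5400
  C_12 = −[(-0.45)(0.90) − (0.00)(-0.10)] = 0.4050
  C_13 = (-0.45)(-0.35) − (0.60)(-0.10) = 0.2175
  C_21 = −[(-0.05)(0.90) − (-0.45)(-0.35)] = 0.2025
  C_22 = (0.90)(0.90) − (-0.45)(-0.10) = 0.7650
  C_23 = −[(0.90)(-0.35) − (-0.05)(-0.10)] = 0.3200
  C_31 = (-0.05)(0.00) − (-0.45)(0.60) = 0.2700
  C_32 = −[(0.90)(0.00) − (-0.45)(-0.45)] = 0.2025
  C_33 = (0.90)(0.60) − (-0.05)(-0.45) = 0.5175
det(I−A) = Σ_j (I−A)_1j·C_1j = (0.90)(0.5400) + (-0.05)(0.4050) + (-0.45)(0.2175) = 0.367875
adj(I−A) = Cᵀ =
  [ 0.5400   0.2025   0.2700]
  [ 0.4050   0.7650   0.2025]
  [ 0.2175   0.3200   0.5175]
(I − A)⁻¹ = adj(I−A) / det(I−A) ≈
  [   1.46789     0.55046     0.73394]
  [   1.10092     2.07951     0.55046]
  [   0.59123     0.86986     1.40673]
The output multiplier for sector j is the column-j sum of the Leontief inverse (I − A)⁻¹ = adj(I−A) / det(I−A).
Column 2 of adj(I−A): (0.2025, 0.7650, 0.3200); det(I−A) = 0.367875.
m_2 = (0.2025 + 0.7650 + 0.3200) / 0.367875 = 1.2875 / 0.367875 ≈ 3.4998.

m_2 = 3.4998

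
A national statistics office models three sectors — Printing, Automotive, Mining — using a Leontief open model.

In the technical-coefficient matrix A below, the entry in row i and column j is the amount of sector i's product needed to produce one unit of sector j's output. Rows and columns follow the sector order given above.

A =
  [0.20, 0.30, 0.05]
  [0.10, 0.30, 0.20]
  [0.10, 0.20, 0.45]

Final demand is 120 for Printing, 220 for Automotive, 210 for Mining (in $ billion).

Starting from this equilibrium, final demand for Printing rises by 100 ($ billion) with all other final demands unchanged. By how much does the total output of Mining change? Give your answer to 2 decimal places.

Δx_3 = 36.14

I − A =
  [   0.80    -0.30    -0.05]
  [  -0.10     0.70    -0.20]
  [  -0.10    -0.20     0.55]
Cofactors of I−A, C_ij = (−1)^(i+j)·(minor ij) (rows/columns in the sector order above):
  C_11 = (0.70)(0.55) − (-0.20)(-0.20) = 0.3450
  C_12 = −[(-0.10)(0.55) − (-0.20)(-0.10)] = 0.0750
  C_13 = (-0.10)(-0.20) − (0.70)(-0.10) = 0.0900
  C_21 = −[(-0.30)(0.55) − (-0.05)(-0.20)] = 0.1750
  C_22 = (0.80)(0.55) − (-0.05)(-0.10) = 0.4350
  C_23 = −[(0.80)(-0.20) − (-0.30)(-0.10)] = 0.1900
  C_31 = (-0.30)(-0.20) − (-0.05)(0.70) = 0.0950
  C_32 = −[(0.80)(-0.20) − (-0.05)(-0.10)] = 0.1650
  C_33 = (0.80)(0.70) − (-0.30)(-0.10) = 0.5300
det(I−A) = Σ_j (I−A)_1j·C_1j = (0.80)(0.3450) + (-0.30)(0.0750) + (-0.05)(0.0900) = 0.2490
adj(I−A) = Cᵀ =
  [ 0.3450   0.1750   0.0950]
  [ 0.0750   0.4350   0.1650]
  [ 0.0900   0.1900   0.5300]
(I − A)⁻¹ = adj(I−A) / det(I−A) ≈
  [   1.3855     0.7028     0.3815]
  [   0.3012     1.7470     0.6627]
  [   0.3614     0.7631     2.1285]
Δx = (I − A)⁻¹ Δd with Δd having +100 in the Printing component and 0 elsewhere.
So Δx_3 = L_31 · (+100), where L_31 = adj(I−A)_31 / det(I−A) = 0.0900 / 0.2490.
Δx_3 = 0.0900 × (+100) / 0.2490 = 9.00 / 0.2490 ≈ 36.14.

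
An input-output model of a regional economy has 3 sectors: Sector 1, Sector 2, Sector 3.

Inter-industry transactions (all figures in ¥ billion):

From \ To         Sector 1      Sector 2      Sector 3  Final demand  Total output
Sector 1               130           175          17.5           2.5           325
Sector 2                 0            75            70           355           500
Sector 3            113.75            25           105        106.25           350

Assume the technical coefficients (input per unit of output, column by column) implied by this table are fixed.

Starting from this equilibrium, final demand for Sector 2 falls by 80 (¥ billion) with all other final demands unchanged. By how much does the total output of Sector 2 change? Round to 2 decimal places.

Technical coefficients a_ij = z_ij / X_j:
  a_11 = 130/325 = 0.40, a_21 = 0/325 = 0.00, a_31 = 113.75/325 = 0.35
  a_12 = 175/500 = 0.35, a_22 = 75/500 = 0.15, a_32 = 25/500 = 0.05
  a_13 = 17.5/350 = 0.05, a_23 = 70/350 = 0.20, a_33 = 105/350 = 0.30
I − A =
  [   0.60    -0.35    -0.05]
  [   0.00     0.85    -0.20]
  [  -0.35    -0.05     0.70]
Cofactors of I−A, C_ij = (−1)^(i+j)·(minor ij) (rows/columns in the sector order above):
  C_11 = (0.85)(0.70) − (-0.20)(-0.05) = 0.5850
  C_12 = −[(0.00)(0.70) − (-0.20)(-0.35)] = 0.0700
  C_13 = (0.00)(-0.05) − (0.85)(-0.35) = 0.2975
  C_21 = −[(-0.35)(0.70) − (-0.05)(-0.05)] = 0.2475
  C_22 = (0.60)(0.70) − (-0.05)(-0.35) = 0.4025
  C_23 = −[(0.60)(-0.05) − (-0.35)(-0.35)] = 0.1525
  C_31 = (-0.35)(-0.20) − (-0.05)(0.85) = 0.1125
  C_32 = −[(0.60)(-0.20) − (-0.05)(0.00)] = 0.1200
  C_33 = (0.60)(0.85) − (-0.35)(0.00) = 0.5100
det(I−A) = Σ_j (I−A)_1j·C_1j = (0.60)(0.5850) + (-0.35)(0.0700) + (-0.05)(0.2975) = 0.311625
adj(I−A) = Cᵀ =
  [ 0.5850   0.2475   0.1125]
  [ 0.0700   0.4025   0.1200]
  [ 0.2975   0.1525   0.5100]
(I − A)⁻¹ = adj(I−A) / det(I−A) ≈
  [   1.8773     0.7942     0.3610]
  [   0.2246     1.2916     0.3851]
  [   0.9547     0.4894     1.6366]
Δx = (I − A)⁻¹ Δd with Δd having -80 in the Sector 2 component and 0 elsewhere.
So Δx_2 = L_22 · (-80), where L_22 = adj(I−A)_22 / det(I−A) = 0.4025 / 0.311625.
Δx_2 = 0.4025 × (-80) / 0.311625 = -32.20 / 0.311625 ≈ -103.33.

Δx_2 = -103.33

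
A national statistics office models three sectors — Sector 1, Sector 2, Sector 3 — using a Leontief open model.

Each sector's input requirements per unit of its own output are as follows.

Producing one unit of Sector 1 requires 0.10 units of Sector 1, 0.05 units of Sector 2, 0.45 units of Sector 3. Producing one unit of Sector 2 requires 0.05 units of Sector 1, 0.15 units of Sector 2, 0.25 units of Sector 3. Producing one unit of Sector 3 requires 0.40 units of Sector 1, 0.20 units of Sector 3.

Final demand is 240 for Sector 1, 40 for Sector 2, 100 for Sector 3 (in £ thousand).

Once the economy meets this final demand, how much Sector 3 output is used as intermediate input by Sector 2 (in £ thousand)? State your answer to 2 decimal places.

z_32 = 18.36

I − A =
  [   0.90    -0.05    -0.40]
  [  -0.05     0.85     0.00]
  [  -0.45    -0.25     0.80]
Cofactors of I−A, C_ij = (−1)^(i+j)·(minor ij) (rows/columns in the sector order above):
  C_11 = (0.85)(0.80) − (0.00)(-0.25) = 0.6800
  C_12 = −[(-0.05)(0.80) − (0.00)(-0.45)] = 0.0400
  C_13 = (-0.05)(-0.25) − (0.85)(-0.45) = 0.3950
  C_21 = −[(-0.05)(0.80) − (-0.40)(-0.25)] = 0.1400
  C_22 = (0.90)(0.80) − (-0.40)(-0.45) = 0.5400
  C_23 = −[(0.90)(-0.25) − (-0.05)(-0.45)] = 0.2475
  C_31 = (-0.05)(0.00) − (-0.40)(0.85) = 0.3400
  C_32 = −[(0.90)(0.00) − (-0.40)(-0.05)] = 0.0200
  C_33 = (0.90)(0.85) − (-0.05)(-0.05) = 0.7625
det(I−A) = Σ_j (I−A)_1j·C_1j = (0.90)(0.6800) + (-0.05)(0.0400) + (-0.40)(0.3950) = 0.4520
adj(I−A) = Cᵀ =
  [ 0.6800   0.1400   0.3400]
  [ 0.0400   0.5400   0.0200]
  [ 0.3950   0.2475   0.7625]
(I − A)⁻¹ = adj(I−A) / det(I−A) ≈
  [   1.5044     0.3097     0.7522]
  [   0.0885     1.1947     0.0442]
  [   0.8739     0.5476     1.6869]
First solve x = (I − A)⁻¹ d = adj(I−A)·d / det(I−A); in particular x_2 = (0.0400·240 + 0.5400·40 + 0.0200·100) / 0.4520 = 33.20 / 0.4520 ≈ 73.4513.
Intermediate flow from 3 to 2: z_32 = a_32 · x_2 = 0.25 × 33.20 / 0.4520 = 8.30 / 0.4520 ≈ 18.36.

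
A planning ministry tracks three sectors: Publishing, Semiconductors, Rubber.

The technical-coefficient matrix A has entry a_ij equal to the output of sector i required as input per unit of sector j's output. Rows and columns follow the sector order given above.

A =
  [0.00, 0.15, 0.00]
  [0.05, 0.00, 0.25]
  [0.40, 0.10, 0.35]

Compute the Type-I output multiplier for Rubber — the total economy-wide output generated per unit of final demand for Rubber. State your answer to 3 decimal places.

m_R = 2.115

I − A =
  [   1.00    -0.15     0.00]
  [  -0.05     1.00    -0.25]
  [  -0.40    -0.10     0.65]
Cofactors of I−A, C_ij = (−1)^(i+j)·(minor ij) (rows/columns in the sector order above):
  C_11 = (1.00)(0.65) − (-0.25)(-0.10) = 0.6250
  C_12 = −[(-0.05)(0.65) − (-0.25)(-0.40)] = 0.1325
  C_13 = (-0.05)(-0.10) − (1.00)(-0.40) = 0.4050
  C_21 = −[(-0.15)(0.65) − (0.00)(-0.10)] = 0.0975
  C_22 = (1.00)(0.65) − (0.00)(-0.40) = 0.6500
  C_23 = −[(1.00)(-0.10) − (-0.15)(-0.40)] = 0.1600
  C_31 = (-0.15)(-0.25) − (0.00)(1.00) = 0.0375
  C_32 = −[(1.00)(-0.25) − (0.00)(-0.05)] = 0.2500
  C_33 = (1.00)(1.00) − (-0.15)(-0.05) = 0.9925
det(I−A) = Σ_j (I−A)_1j·C_1j = (1.00)(0.6250) + (-0.15)(0.1325) + (0.00)(0.4050) = 0.605125
adj(I−A) = Cᵀ =
  [ 0.6250   0.0975   0.0375]
  [ 0.1325   0.6500   0.2500]
  [ 0.4050   0.1600   0.9925]
(I − A)⁻¹ = adj(I−A) / det(I−A) ≈
  [   1.0328     0.1611     0.0620]
  [   0.2190     1.0742     0.4131]
  [   0.6693     0.2644     1.6402]
The output multiplier for sector j is the column-j sum of the Leontief inverse (I − A)⁻¹ = adj(I−A) / det(I−A).
Column R of adj(I−A): (0.0375, 0.2500, 0.9925); det(I−A) = 0.605125.
m_R = (0.0375 + 0.2500 + 0.9925) / 0.605125 = 1.28 / 0.605125 ≈ 2.115.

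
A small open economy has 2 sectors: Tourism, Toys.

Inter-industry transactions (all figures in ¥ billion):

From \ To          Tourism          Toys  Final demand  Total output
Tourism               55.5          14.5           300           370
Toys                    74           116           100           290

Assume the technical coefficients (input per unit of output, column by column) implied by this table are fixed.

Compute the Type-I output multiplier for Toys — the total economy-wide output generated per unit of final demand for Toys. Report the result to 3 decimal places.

m_2 = 1.800

Technical coefficients a_ij = z_ij / X_j:
  a_11 = 55.5/370 = 0.15, a_21 = 74/370 = 0.20
  a_12 = 14.5/290 = 0.05, a_22 = 116/290 = 0.40
I − A =
  [   0.85    -0.05]
  [  -0.20     0.60]
det(I−A) = (0.85)(0.60) − (-0.05)(-0.20) = 0.5000
adj(I−A) = [[0.60, 0.05], [0.20, 0.85]]
(I − A)⁻¹ = adj(I−A) / det(I−A) ≈
  [   1.2000     0.1000]
  [   0.4000     1.7000]
The output multiplier for sector j is the column-j sum of the Leontief inverse (I − A)⁻¹ = adj(I−A) / det(I−A).
Column 2 of adj(I−A): (0.05, 0.85); det(I−A) = 0.5000.
m_2 = (0.05 + 0.85) / 0.5000 = 0.90 / 0.5000 = 1.800.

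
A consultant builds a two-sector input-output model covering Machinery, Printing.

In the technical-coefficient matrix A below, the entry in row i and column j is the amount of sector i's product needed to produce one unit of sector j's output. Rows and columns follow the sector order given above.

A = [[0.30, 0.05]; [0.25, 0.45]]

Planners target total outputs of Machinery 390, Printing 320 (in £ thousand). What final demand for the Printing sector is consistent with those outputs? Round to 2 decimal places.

d_2 = 78.50

I − A =
  [   0.70    -0.05]
  [  -0.25     0.55]
d = (I − A) x:
  d_1 = (+0.70)·390 + (-0.05)·320 = 257.00
  d_2 = (-0.25)·390 + (+0.55)·320 = 78.50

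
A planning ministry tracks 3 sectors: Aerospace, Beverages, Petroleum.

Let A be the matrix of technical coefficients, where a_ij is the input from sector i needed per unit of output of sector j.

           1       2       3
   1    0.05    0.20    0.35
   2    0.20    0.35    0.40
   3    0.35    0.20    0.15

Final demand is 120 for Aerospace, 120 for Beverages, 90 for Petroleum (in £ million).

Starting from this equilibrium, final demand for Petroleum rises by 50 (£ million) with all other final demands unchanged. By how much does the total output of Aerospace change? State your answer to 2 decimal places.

Δx_1 = 52.43

I − A =
  [   0.95    -0.20    -0.35]
  [  -0.20     0.65    -0.40]
  [  -0.35    -0.20     0.85]
Cofactors of I−A, C_ij = (−1)^(i+j)·(minor ij) (rows/columns in the sector order above):
  C_11 = (0.65)(0.85) − (-0.40)(-0.20) = 0.4725
  C_12 = −[(-0.20)(0.85) − (-0.40)(-0.35)] = 0.3100
  C_13 = (-0.20)(-0.20) − (0.65)(-0.35) = 0.2675
  C_21 = −[(-0.20)(0.85) − (-0.35)(-0.20)] = 0.2400
  C_22 = (0.95)(0.85) − (-0.35)(-0.35) = 0.6850
  C_23 = −[(0.95)(-0.20) − (-0.20)(-0.35)] = 0.2600
  C_31 = (-0.20)(-0.40) − (-0.35)(0.65) = 0.3075
  C_32 = −[(0.95)(-0.40) − (-0.35)(-0.20)] = 0.4500
  C_33 = (0.95)(0.65) − (-0.20)(-0.20) = 0.5775
det(I−A) = Σ_j (I−A)_1j·C_1j = (0.95)(0.4725) + (-0.20)(0.3100) + (-0.35)(0.2675) = 0.29325
adj(I−A) = Cᵀ =
  [ 0.4725   0.2400   0.3075]
  [ 0.3100   0.6850   0.4500]
  [ 0.2675   0.2600   0.5775]
(I − A)⁻¹ = adj(I−A) / det(I−A) ≈
  [   1.6113     0.8184     1.0486]
  [   1.0571     2.3359     1.5345]
  [   0.9122     0.8866     1.9693]
Δx = (I − A)⁻¹ Δd with Δd having +50 in the Petroleum component and 0 elsewhere.
So Δx_1 = L_13 · (+50), where L_13 = adj(I−A)_13 / det(I−A) = 0.3075 / 0.29325.
Δx_1 = 0.3075 × (+50) / 0.29325 = 15.375 / 0.29325 ≈ 52.43.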